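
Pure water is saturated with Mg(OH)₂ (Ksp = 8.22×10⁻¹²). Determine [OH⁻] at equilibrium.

Mg(OH)₂(s) ⇌ Mg²⁺(aq) + 2 OH⁻(aq)
Call the molar solubility s, so that [Mg²⁺] = s and [OH⁻] = 2s.
Ksp = [Mg²⁺][OH⁻]^2 = s · (2s)^2 = 4s^3 = 8.22×10⁻¹²
s = 1.27×10⁻⁴ mol L⁻¹
[OH⁻] = 2s = 2.54×10⁻⁴ mol L⁻¹

2.54×10⁻⁴ M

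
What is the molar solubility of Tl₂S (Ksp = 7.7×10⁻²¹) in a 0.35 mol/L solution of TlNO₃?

6.3×10⁻²⁰ M

Tl₂S(s) ⇌ 2 Tl⁺(aq) + S²⁻(aq)
Tl⁺ is already present at 0.35 mol/L. If s mol/L of Tl₂S dissolves, [S²⁻] = s while [Tl⁺] ≈ 0.35 mol/L.
Ksp = [Tl⁺]^2[S²⁻] = (0.35)^2s
s = 7.7×10⁻²¹ / (0.35)^2 = 6.3×10⁻²⁰
s = 6.3×10⁻²⁰ mol/L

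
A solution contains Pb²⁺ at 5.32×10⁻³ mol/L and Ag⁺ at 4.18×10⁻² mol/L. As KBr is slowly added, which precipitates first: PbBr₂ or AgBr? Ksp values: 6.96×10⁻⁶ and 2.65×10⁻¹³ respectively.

The threshold for precipitation is Q = Ksp.
For PbBr₂: [Br⁻] = (Ksp/[Pb²⁺])^(1/2) = 3.62×10⁻² mol/L
For AgBr: [Br⁻] = (Ksp/[Ag⁺]) = 6.34×10⁻¹² mol/L
AgBr requires the lower [Br⁻], so it precipitates first.

AgBr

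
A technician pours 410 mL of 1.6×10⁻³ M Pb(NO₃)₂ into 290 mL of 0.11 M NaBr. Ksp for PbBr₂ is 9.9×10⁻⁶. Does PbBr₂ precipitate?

No

After mixing, V = 410 mL + 290 mL = 700 mL.
[Pb²⁺] = (1.6×10⁻³)(410)/700 = 9.4×10⁻⁴ M
[Br⁻] = (0.11)(290)/700 = 4.6×10⁻² M
Q = [Pb²⁺][Br⁻]^2 = 1.9×10⁻⁶
Since Q (1.9×10⁻⁶) is less than Ksp (9.9×10⁻⁶), no PbBr₂ precipitates.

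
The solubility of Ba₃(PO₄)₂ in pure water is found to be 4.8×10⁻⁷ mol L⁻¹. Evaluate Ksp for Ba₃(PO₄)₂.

Ksp = 2.8×10⁻³⁰

Ba₃(PO₄)₂(s) ⇌ 3 Ba²⁺(aq) + 2 PO₄³⁻(aq)
For each mole of Ba₃(PO₄)₂ that dissolves per liter, [Ba²⁺] = 3s and [PO₄³⁻] = 2s; let s denote this solubility.
Ksp = [Ba²⁺]^3[PO₄³⁻]^2 = (3s)^3 · (2s)^2 = 108s^5
Ksp = 108 × (4.8×10⁻⁷)^5 = 2.8×10⁻³⁰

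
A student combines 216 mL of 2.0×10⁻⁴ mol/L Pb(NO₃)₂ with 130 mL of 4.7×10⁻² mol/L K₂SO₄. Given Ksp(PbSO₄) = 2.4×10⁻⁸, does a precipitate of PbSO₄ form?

Yes

After mixing, V = 216 mL + 130 mL = 346 mL.
[Pb²⁺] = (2.0×10⁻⁴)(216)/346 = 1.2×10⁻⁴ mol/L
[SO₄²⁻] = (4.7×10⁻²)(130)/346 = 1.8×10⁻² mol/L
Q = [Pb²⁺][SO₄²⁻] = 2.2×10⁻⁶
Because Q > Ksp (2.2×10⁻⁶ vs 2.4×10⁻⁸), a precipitate of PbSO₄ forms.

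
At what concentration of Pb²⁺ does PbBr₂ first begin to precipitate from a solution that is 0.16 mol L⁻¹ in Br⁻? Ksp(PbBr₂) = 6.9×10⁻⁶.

2.7×10⁻⁴ M

Each salt precipitates once Q = Ksp for that salt.
PbBr₂(s) ⇌ Pb²⁺(aq) + 2 Br⁻(aq)
Ksp = [Pb²⁺][Br⁻]^2 = [Pb²⁺](0.16)^2
[Pb²⁺] = 6.9×10⁻⁶ / (0.16)^2 = 2.7×10⁻⁴
[Pb²⁺] = 2.7×10⁻⁴ mol L⁻¹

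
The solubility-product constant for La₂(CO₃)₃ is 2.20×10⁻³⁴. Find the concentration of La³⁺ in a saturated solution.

La₂(CO₃)₃(s) ⇌ 2 La³⁺(aq) + 3 CO₃²⁻(aq)
For each mole of La₂(CO₃)₃ that dissolves per liter, [La³⁺] = 2s and [CO₃²⁻] = 3s; let s denote this solubility.
Ksp = [La³⁺]^2[CO₃²⁻]^3 = (2s)^2 · (3s)^3 = 108s^5 = 2.20×10⁻³⁴
s = 7.27×10⁻⁸ mol L⁻¹
[La³⁺] = 2s = 1.45×10⁻⁷ mol L⁻¹

1.45×10⁻⁷ M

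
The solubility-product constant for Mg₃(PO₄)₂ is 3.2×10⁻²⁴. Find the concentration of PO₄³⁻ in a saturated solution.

Mg₃(PO₄)₂(s) ⇌ 3 Mg²⁺(aq) + 2 PO₄³⁻(aq)
If s mol/L of Mg₃(PO₄)₂ dissolves, [Mg²⁺] = 3s and [PO₄³⁻] = 2s.
Ksp = [Mg²⁺]^3[PO₄³⁻]^2 = (3s)^3 · (2s)^2 = 108s^5 = 3.2×10⁻²⁴
s = 7.8×10⁻⁶ mol/L
[PO₄³⁻] = 2s = 1.6×10⁻⁵ mol/L

1.6×10⁻⁵ M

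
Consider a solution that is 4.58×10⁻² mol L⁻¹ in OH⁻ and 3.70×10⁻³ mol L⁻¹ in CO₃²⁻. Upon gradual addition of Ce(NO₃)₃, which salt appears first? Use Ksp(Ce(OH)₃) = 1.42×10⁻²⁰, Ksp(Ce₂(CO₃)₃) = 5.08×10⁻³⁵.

A salt starts to precipitate once the ion product Q reaches its Ksp.
For Ce(OH)₃: [Ce³⁺] = (Ksp/[OH⁻]^3) = 1.48×10⁻¹⁶ mol L⁻¹
For Ce₂(CO₃)₃: [Ce³⁺] = (Ksp/[CO₃²⁻]^3)^(1/2) = 3.17×10⁻¹⁴ mol L⁻¹
Ce(OH)₃ requires the lower [Ce³⁺], so it precipitates first.

Ce(OH)₃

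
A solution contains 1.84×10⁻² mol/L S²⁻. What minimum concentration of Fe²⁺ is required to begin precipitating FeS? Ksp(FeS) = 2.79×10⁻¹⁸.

1.52×10⁻¹⁶ M

Precipitation of each salt begins when its ion product equals Ksp.
FeS(s) ⇌ Fe²⁺(aq) + S²⁻(aq)
Ksp = [Fe²⁺][S²⁻] = [Fe²⁺](1.84×10⁻²)
[Fe²⁺] = 2.79×10⁻¹⁸ / (1.84×10⁻²) = 1.52×10⁻¹⁶
[Fe²⁺] = 1.52×10⁻¹⁶ mol/L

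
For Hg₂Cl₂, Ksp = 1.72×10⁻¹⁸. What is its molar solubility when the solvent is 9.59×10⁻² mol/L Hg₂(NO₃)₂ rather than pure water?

2.12×10⁻⁹ M

Hg₂Cl₂(s) ⇌ Hg₂²⁺(aq) + 2 Cl⁻(aq)
With Hg₂²⁺ already at 9.59×10⁻² mol/L and s small, take [Hg₂²⁺] ≈ 9.59×10⁻² mol/L and [Cl⁻] = 2s.
Ksp = [Hg₂²⁺][Cl⁻]^2 = (9.59×10⁻²)(2s)^2
(2s)^2 = 1.72×10⁻¹⁸ / (9.59×10⁻²) = 1.79×10⁻¹⁷
s = 2.12×10⁻⁹ mol/L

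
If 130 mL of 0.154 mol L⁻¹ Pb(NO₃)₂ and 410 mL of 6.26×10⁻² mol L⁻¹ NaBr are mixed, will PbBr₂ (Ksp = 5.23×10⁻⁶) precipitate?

Yes

Total volume after mixing = 130 + 410 = 540 mL.
[Pb²⁺] = (0.154)(130)/540 = 3.71×10⁻² mol L⁻¹
[Br⁻] = (6.26×10⁻²)(410)/540 = 4.75×10⁻² mol L⁻¹
Q = [Pb²⁺][Br⁻]^2 = 8.38×10⁻⁵
Since Q (8.38×10⁻⁵) exceeds Ksp (5.23×10⁻⁶), PbBr₂ will precipitate.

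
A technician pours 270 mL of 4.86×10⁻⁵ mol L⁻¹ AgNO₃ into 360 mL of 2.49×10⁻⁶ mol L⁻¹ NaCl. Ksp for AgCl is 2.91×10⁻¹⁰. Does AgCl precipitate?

No

After mixing, V = 270 mL + 360 mL = 630 mL.
[Ag⁺] = (4.86×10⁻⁵)(270)/630 = 2.08×10⁻⁵ mol L⁻¹
[Cl⁻] = (2.49×10⁻⁶)(360)/630 = 1.42×10⁻⁶ mol L⁻¹
Q = [Ag⁺][Cl⁻] = 2.96×10⁻¹¹
Q < Ksp (2.96×10⁻¹¹ vs 2.91×10⁻¹⁰); the solution remains unsaturated and no precipitate forms.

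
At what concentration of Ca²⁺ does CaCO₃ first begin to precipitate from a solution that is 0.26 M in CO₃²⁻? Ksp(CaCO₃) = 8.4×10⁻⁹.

Precipitation begins when Q = Ksp.
CaCO₃(s) ⇌ Ca²⁺(aq) + CO₃²⁻(aq)
Ksp = [Ca²⁺][CO₃²⁻] = [Ca²⁺](0.26)
[Ca²⁺] = 8.4×10⁻⁹ / (0.26) = 3.2×10⁻⁸
[Ca²⁺] = 3.2×10⁻⁸ M

3.2×10⁻⁸ M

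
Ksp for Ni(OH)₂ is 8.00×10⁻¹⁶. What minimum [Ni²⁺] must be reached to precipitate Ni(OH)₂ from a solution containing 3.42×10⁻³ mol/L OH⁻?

6.84×10⁻¹¹ M

Each salt precipitates once Q = Ksp for that salt.
Ni(OH)₂(s) ⇌ Ni²⁺(aq) + 2 OH⁻(aq)
Ksp = [Ni²⁺][OH⁻]^2 = [Ni²⁺](3.42×10⁻³)^2
[Ni²⁺] = 8.00×10⁻¹⁶ / (3.42×10⁻³)^2 = 6.84×10⁻¹¹
[Ni²⁺] = 6.84×10⁻¹¹ mol/L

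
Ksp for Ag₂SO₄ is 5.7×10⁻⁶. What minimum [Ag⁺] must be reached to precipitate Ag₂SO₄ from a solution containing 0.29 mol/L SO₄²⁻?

Precipitation of each salt begins when its ion product equals Ksp.
Ag₂SO₄(s) ⇌ 2 Ag⁺(aq) + SO₄²⁻(aq)
Ksp = [Ag⁺]^2[SO₄²⁻] = [Ag⁺]^2(0.29)
[Ag⁺]^2 = 5.7×10⁻⁶ / (0.29) = 2.0×10⁻⁵
[Ag⁺] = 4.4×10⁻³ mol/L

4.4×10⁻³ M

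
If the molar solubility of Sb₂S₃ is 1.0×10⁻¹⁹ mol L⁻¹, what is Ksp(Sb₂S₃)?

Sb₂S₃(s) ⇌ 2 Sb³⁺(aq) + 3 S²⁻(aq)
With molar solubility s: [Sb³⁺] = 2s, [S²⁻] = 3s.
Ksp = [Sb³⁺]^2[S²⁻]^3 = (2s)^2 · (3s)^3 = 108s^5
Ksp = 108 × (1.0×10⁻¹⁹)^5 = 1.1×10⁻⁹³

Ksp = 1.1×10⁻⁹³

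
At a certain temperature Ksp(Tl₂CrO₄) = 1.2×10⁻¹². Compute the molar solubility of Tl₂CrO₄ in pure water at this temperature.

Tl₂CrO₄(s) ⇌ 2 Tl⁺(aq) + CrO₄²⁻(aq)
Call the molar solubility s, so that [Tl⁺] = 2s and [CrO₄²⁻] = s.
Ksp = [Tl⁺]^2[CrO₄²⁻] = (2s)^2 · s = 4s^3
4s^3 = 1.2×10⁻¹²  ⇒  s^3 = 3.0×10⁻¹³
s = 6.7×10⁻⁵ mol L⁻¹

6.7×10⁻⁵ M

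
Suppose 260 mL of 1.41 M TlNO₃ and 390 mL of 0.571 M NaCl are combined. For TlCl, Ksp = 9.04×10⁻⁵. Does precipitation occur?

Yes

The combined volume is 650 mL.
[Tl⁺] = (1.41)(260)/650 = 0.564 M
[Cl⁻] = (0.571)(390)/650 = 0.343 M
Q = [Tl⁺][Cl⁻] = 0.193
Because Q > Ksp (0.193 vs 9.04×10⁻⁵), a precipitate of TlCl forms.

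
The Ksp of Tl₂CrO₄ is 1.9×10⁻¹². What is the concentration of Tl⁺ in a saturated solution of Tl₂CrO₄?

Tl₂CrO₄(s) ⇌ 2 Tl⁺(aq) + CrO₄²⁻(aq)
If s mol/L of Tl₂CrO₄ dissolves, [Tl⁺] = 2s and [CrO₄²⁻] = s.
Ksp = [Tl⁺]^2[CrO₄²⁻] = (2s)^2 · s = 4s^3 = 1.9×10⁻¹²
s = 7.8×10⁻⁵ mol L⁻¹
[Tl⁺] = 2s = 1.6×10⁻⁴ mol L⁻¹

1.6×10⁻⁴ M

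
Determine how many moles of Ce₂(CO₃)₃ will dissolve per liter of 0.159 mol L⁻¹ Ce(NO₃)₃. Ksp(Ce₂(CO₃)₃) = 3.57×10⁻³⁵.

3.74×10⁻¹² M

Ce₂(CO₃)₃(s) ⇌ 2 Ce³⁺(aq) + 3 CO₃²⁻(aq)
Let s be the solubility of Ce₂(CO₃)₃ here. The common ion gives [Ce³⁺] ≈ 0.159 mol L⁻¹, and [CO₃²⁻] = 3s.
Ksp = [Ce³⁺]^2[CO₃²⁻]^3 = (0.159)^2(3s)^3
(3s)^3 = 3.57×10⁻³⁵ / (0.159)^2 = 1.41×10⁻³³
s = 3.74×10⁻¹² mol L⁻¹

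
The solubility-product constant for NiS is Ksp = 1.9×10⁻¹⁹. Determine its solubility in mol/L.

NiS(s) ⇌ Ni²⁺(aq) + S²⁻(aq)
With molar solubility s: [Ni²⁺] = s, [S²⁻] = s.
Ksp = [Ni²⁺][S²⁻] = s · s = s^2
s^2 = 1.9×10⁻¹⁹
Taking the 2nd root, s = 4.4×10⁻¹⁰ M.

4.4×10⁻¹⁰ M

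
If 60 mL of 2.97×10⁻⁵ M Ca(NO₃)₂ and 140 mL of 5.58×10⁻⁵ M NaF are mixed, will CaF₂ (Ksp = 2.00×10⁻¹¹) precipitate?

No

After mixing, V = 60 mL + 140 mL = 200 mL.
[Ca²⁺] = (2.97×10⁻⁵)(60)/200 = 8.91×10⁻⁶ M
[F⁻] = (5.58×10⁻⁵)(140)/200 = 3.91×10⁻⁵ M
Q = [Ca²⁺][F⁻]^2 = 1.36×10⁻¹⁴
Since Q (1.36×10⁻¹⁴) is less than Ksp (2.00×10⁻¹¹), no CaF₂ precipitates.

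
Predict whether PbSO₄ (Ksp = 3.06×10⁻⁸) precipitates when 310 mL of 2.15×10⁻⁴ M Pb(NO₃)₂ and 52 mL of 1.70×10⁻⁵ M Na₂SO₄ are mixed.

No

Total volume after mixing = 310 + 52 = 362 mL.
[Pb²⁺] = (2.15×10⁻⁴)(310)/362 = 1.84×10⁻⁴ M
[SO₄²⁻] = (1.70×10⁻⁵)(52)/362 = 2.44×10⁻⁶ M
Q = [Pb²⁺][SO₄²⁻] = 4.50×10⁻¹⁰
Q < Ksp (4.50×10⁻¹⁰ vs 3.06×10⁻⁸); the solution remains unsaturated and no precipitate forms.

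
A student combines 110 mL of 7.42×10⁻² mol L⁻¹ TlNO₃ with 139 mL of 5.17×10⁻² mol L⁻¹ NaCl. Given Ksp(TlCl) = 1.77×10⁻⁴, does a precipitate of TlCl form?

Total volume after mixing = 110 + 139 = 249 mL.
[Tl⁺] = (7.42×10⁻²)(110)/249 = 3.28×10⁻² mol L⁻¹
[Cl⁻] = (5.17×10⁻²)(139)/249 = 2.89×10⁻² mol L⁻¹
Q = [Tl⁺][Cl⁻] = 9.46×10⁻⁴
Because Q > Ksp (9.46×10⁻⁴ vs 1.77×10⁻⁴), a precipitate of TlCl forms.

Yes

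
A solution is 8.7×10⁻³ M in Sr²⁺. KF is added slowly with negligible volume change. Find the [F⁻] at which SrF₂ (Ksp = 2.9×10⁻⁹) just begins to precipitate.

5.8×10⁻⁴ M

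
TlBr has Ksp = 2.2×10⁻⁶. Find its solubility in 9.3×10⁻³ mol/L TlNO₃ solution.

TlBr(s) ⇌ Tl⁺(aq) + Br⁻(aq)
Tl⁺ is already present at 9.3×10⁻³ mol/L. If s mol/L of TlBr dissolves, [Br⁻] = s while [Tl⁺] ≈ 9.3×10⁻³ mol/L.
Ksp = [Tl⁺][Br⁻] = (9.3×10⁻³)s
s = 2.2×10⁻⁶ / (9.3×10⁻³) = 2.4×10⁻⁴
s = 2.4×10⁻⁴ mol/L

2.4×10⁻⁴ M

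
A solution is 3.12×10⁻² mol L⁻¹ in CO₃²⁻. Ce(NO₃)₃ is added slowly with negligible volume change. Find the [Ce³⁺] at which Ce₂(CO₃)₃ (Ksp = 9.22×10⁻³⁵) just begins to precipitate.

Each salt precipitates once Q = Ksp for that salt.
Ce₂(CO₃)₃(s) ⇌ 2 Ce³⁺(aq) + 3 CO₃²⁻(aq)
Ksp = [Ce³⁺]^2[CO₃²⁻]^3 = [Ce³⁺]^2(3.12×10⁻²)^3
[Ce³⁺]^2 = 9.22×10⁻³⁵ / (3.12×10⁻²)^3 = 3.04×10⁻³⁰
[Ce³⁺] = 1.74×10⁻¹⁵ mol L⁻¹

1.74×10⁻¹⁵ M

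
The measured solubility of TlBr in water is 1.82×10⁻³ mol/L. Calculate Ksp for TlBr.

Ksp = 3.31×10⁻⁶

TlBr(s) ⇌ Tl⁺(aq) + Br⁻(aq)
Let s be the molar solubility. Then [Tl⁺] = s and [Br⁻] = s.
Ksp = [Tl⁺][Br⁻] = s · s = s^2
Ksp = (1.82×10⁻³)^2 = 3.31×10⁻⁶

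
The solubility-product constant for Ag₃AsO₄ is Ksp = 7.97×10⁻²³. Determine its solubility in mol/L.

1.31×10⁻⁶ M

Ag₃AsO₄(s) ⇌ 3 Ag⁺(aq) + AsO₄³⁻(aq)
If s mol/L of Ag₃AsO₄ dissolves, [Ag⁺] = 3s and [AsO₄³⁻] = s.
Ksp = [Ag⁺]^3[AsO₄³⁻] = (3s)^3 · s = 27s^4
27s^4 = 7.97×10⁻²³  ⇒  s^4 = 2.95×10⁻²⁴
s = (2.95×10⁻²⁴)^(1/4) = 1.31×10⁻⁶ mol L⁻¹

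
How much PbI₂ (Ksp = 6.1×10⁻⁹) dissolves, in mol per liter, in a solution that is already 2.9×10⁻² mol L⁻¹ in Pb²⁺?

2.3×10⁻⁴ M

PbI₂(s) ⇌ Pb²⁺(aq) + 2 I⁻(aq)
The solution already contains Pb²⁺ at 2.9×10⁻² mol L⁻¹. Let s be the molar solubility of PbI₂.
[Pb²⁺] ≈ 2.9×10⁻² mol L⁻¹ (common ion dominates); [I⁻] = 2s.
Ksp = [Pb²⁺][I⁻]^2 = (2.9×10⁻²)(2s)^2
(2s)^2 = 6.1×10⁻⁹ / (2.9×10⁻²) = 2.1×10⁻⁷
s = 2.3×10⁻⁴ mol L⁻¹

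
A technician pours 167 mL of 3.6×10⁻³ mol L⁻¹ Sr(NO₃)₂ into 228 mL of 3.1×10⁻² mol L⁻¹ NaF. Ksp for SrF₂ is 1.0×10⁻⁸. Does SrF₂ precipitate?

The combined volume is 395 mL.
[Sr²⁺] = (3.6×10⁻³)(167)/395 = 1.5×10⁻³ mol L⁻¹
[F⁻] = (3.1×10⁻²)(228)/395 = 1.8×10⁻² mol L⁻¹
Q = [Sr²⁺][F⁻]^2 = 4.9×10⁻⁷
Because Q > Ksp (4.9×10⁻⁷ vs 1.0×10⁻⁸), a precipitate of SrF₂ forms.

Yes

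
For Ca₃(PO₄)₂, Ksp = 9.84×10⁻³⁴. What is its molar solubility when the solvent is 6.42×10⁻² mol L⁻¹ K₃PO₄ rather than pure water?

Ca₃(PO₄)₂(s) ⇌ 3 Ca²⁺(aq) + 2 PO₄³⁻(aq)
PO₄³⁻ is already present at 6.42×10⁻² mol L⁻¹. If s mol/L of Ca₃(PO₄)₂ dissolves, [Ca²⁺] = 3s while [PO₄³⁻] ≈ 6.42×10⁻² mol L⁻¹.
Ksp = [Ca²⁺]^3[PO₄³⁻]^2 = (3s)^3(6.42×10⁻²)^2
(3s)^3 = 9.84×10⁻³⁴ / (6.42×10⁻²)^2 = 2.39×10⁻³¹
s = 2.07×10⁻¹¹ mol L⁻¹

2.07×10⁻¹¹ M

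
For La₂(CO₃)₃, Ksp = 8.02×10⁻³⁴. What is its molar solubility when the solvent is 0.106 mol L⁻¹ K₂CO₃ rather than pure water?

4.10×10⁻¹⁶ M

La₂(CO₃)₃(s) ⇌ 2 La³⁺(aq) + 3 CO₃²⁻(aq)
With CO₃²⁻ already at 0.106 mol L⁻¹ and s small, take [CO₃²⁻] ≈ 0.106 mol L⁻¹ and [La³⁺] = 2s.
Ksp = [La³⁺]^2[CO₃²⁻]^3 = (2s)^2(0.106)^3
(2s)^2 = 8.02×10⁻³⁴ / (0.106)^3 = 6.73×10⁻³¹
s = 4.10×10⁻¹⁶ mol L⁻¹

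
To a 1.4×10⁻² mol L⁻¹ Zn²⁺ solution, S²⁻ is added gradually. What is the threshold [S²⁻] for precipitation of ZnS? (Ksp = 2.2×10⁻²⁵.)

1.6×10⁻²³ M

The threshold for precipitation is Q = Ksp.
ZnS(s) ⇌ Zn²⁺(aq) + S²⁻(aq)
Ksp = [Zn²⁺][S²⁻] = [S²⁻](1.4×10⁻²)
[S²⁻] = 2.2×10⁻²⁵ / (1.4×10⁻²) = 1.6×10⁻²³
[S²⁻] = 1.6×10⁻²³ mol L⁻¹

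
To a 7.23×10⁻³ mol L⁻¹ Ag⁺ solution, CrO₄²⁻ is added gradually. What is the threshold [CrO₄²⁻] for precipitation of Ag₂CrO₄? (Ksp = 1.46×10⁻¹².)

2.79×10⁻⁸ M

Each salt precipitates once Q = Ksp for that salt.
Ag₂CrO₄(s) ⇌ 2 Ag⁺(aq) + CrO₄²⁻(aq)
Ksp = [Ag⁺]^2[CrO₄²⁻] = [CrO₄²⁻](7.23×10⁻³)^2
[CrO₄²⁻] = 1.46×10⁻¹² / (7.23×10⁻³)^2 = 2.79×10⁻⁸
[CrO₄²⁻] = 2.79×10⁻⁸ mol L⁻¹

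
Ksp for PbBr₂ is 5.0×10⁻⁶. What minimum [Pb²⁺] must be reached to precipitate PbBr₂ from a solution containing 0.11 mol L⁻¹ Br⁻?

4.1×10⁻⁴ M

Precipitation begins when Q = Ksp.
PbBr₂(s) ⇌ Pb²⁺(aq) + 2 Br⁻(aq)
Ksp = [Pb²⁺][Br⁻]^2 = [Pb²⁺](0.11)^2
[Pb²⁺] = 5.0×10⁻⁶ / (0.11)^2 = 4.1×10⁻⁴
[Pb²⁺] = 4.1×10⁻⁴ mol L⁻¹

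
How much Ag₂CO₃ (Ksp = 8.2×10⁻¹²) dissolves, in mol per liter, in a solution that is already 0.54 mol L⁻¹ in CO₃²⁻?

1.9×10⁻⁶ M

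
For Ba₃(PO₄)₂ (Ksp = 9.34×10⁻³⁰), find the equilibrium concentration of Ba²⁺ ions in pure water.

1.84×10⁻⁶ M

Ba₃(PO₄)₂(s) ⇌ 3 Ba²⁺(aq) + 2 PO₄³⁻(aq)
If s mol/L of Ba₃(PO₄)₂ dissolves, [Ba²⁺] = 3s and [PO₄³⁻] = 2s.
Ksp = [Ba²⁺]^3[PO₄³⁻]^2 = (3s)^3 · (2s)^2 = 108s^5 = 9.34×10⁻³⁰
s = 6.13×10⁻⁷ mol L⁻¹
[Ba²⁺] = 3s = 1.84×10⁻⁶ mol L⁻¹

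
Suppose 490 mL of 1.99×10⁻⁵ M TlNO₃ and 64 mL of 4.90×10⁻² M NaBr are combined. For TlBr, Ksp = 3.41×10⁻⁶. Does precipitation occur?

After mixing, V = 490 mL + 64 mL = 554 mL.
[Tl⁺] = (1.99×10⁻⁵)(490)/554 = 1.76×10⁻⁵ M
[Br⁻] = (4.90×10⁻²)(64)/554 = 5.66×10⁻³ M
Q = [Tl⁺][Br⁻] = 9.96×10⁻⁸
Since Q (9.96×10⁻⁸) is less than Ksp (3.41×10⁻⁶), no TlBr precipitates.

No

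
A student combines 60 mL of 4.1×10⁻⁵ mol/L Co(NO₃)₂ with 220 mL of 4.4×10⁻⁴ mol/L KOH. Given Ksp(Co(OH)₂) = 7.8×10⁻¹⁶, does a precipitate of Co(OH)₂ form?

Yes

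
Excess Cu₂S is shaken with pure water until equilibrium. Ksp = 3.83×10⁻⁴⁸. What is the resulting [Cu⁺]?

Cu₂S(s) ⇌ 2 Cu⁺(aq) + S²⁻(aq)
With molar solubility s: [Cu⁺] = 2s, [S²⁻] = s.
Ksp = [Cu⁺]^2[S²⁻] = (2s)^2 · s = 4s^3 = 3.83×10⁻⁴⁸
s = 9.86×10⁻¹⁷ mol/L
[Cu⁺] = 2s = 1.97×10⁻¹⁶ mol/L

1.97×10⁻¹⁶ M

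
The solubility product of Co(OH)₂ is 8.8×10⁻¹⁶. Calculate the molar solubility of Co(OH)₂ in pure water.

Co(OH)₂(s) ⇌ Co²⁺(aq) + 2 OH⁻(aq)
With molar solubility s: [Co²⁺] = s, [OH⁻] = 2s.
Ksp = [Co²⁺][OH⁻]^2 = s · (2s)^2 = 4s^3
4s^3 = 8.8×10⁻¹⁶  ⇒  s^3 = 2.2×10⁻¹⁶
Taking the 3rd root, s = 6.0×10⁻⁶ M.

6.0×10⁻⁶ M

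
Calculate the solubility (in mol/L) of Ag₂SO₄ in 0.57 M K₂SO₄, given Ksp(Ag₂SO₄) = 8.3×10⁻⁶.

1.9×10⁻³ M

Ag₂SO₄(s) ⇌ 2 Ag⁺(aq) + SO₄²⁻(aq)
With SO₄²⁻ already at 0.57 M and s small, take [SO₄²⁻] ≈ 0.57 M and [Ag⁺] = 2s.
Ksp = [Ag⁺]^2[SO₄²⁻] = (2s)^2(0.57)
(2s)^2 = 8.3×10⁻⁶ / (0.57) = 1.5×10⁻⁵
s = 1.9×10⁻³ M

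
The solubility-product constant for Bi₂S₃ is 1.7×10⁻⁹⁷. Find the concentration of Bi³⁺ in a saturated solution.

3.5×10⁻²⁰ M

Bi₂S₃(s) ⇌ 2 Bi³⁺(aq) + 3 S²⁻(aq)
With molar solubility s: [Bi³⁺] = 2s, [S²⁻] = 3s.
Ksp = [Bi³⁺]^2[S²⁻]^3 = (2s)^2 · (3s)^3 = 108s^5 = 1.7×10⁻⁹⁷
s = 1.7×10⁻²⁰ M
[Bi³⁺] = 2s = 3.5×10⁻²⁰ M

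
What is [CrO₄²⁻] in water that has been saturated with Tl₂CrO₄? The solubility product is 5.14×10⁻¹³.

5.05×10⁻⁵ M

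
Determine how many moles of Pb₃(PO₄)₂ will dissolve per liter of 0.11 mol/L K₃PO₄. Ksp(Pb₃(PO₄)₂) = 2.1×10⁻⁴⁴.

4.0×10⁻¹⁵ M

Pb₃(PO₄)₂(s) ⇌ 3 Pb²⁺(aq) + 2 PO₄³⁻(aq)
The solution already contains PO₄³⁻ at 0.11 mol/L. Let s be the molar solubility of Pb₃(PO₄)₂.
[PO₄³⁻] ≈ 0.11 mol/L (common ion dominates); [Pb²⁺] = 3s.
Ksp = [Pb²⁺]^3[PO₄³⁻]^2 = (3s)^3(0.11)^2
(3s)^3 = 2.1×10⁻⁴⁴ / (0.11)^2 = 1.7×10⁻⁴²
s = 4.0×10⁻¹⁵ mol/L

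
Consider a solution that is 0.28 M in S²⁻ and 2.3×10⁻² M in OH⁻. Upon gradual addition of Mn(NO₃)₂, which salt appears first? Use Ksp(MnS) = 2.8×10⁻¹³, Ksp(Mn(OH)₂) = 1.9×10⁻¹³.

MnS

The threshold for precipitation is Q = Ksp.
For MnS: [Mn²⁺] = (Ksp/[S²⁻]) = 1.0×10⁻¹² M
For Mn(OH)₂: [Mn²⁺] = (Ksp/[OH⁻]^2) = 3.6×10⁻¹⁰ M
Since MnS needs less Mn²⁺ to reach saturation, it precipitates first.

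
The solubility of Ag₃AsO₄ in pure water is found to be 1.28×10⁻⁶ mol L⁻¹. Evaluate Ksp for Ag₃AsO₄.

Ksp = 7.25×10⁻²³

Ag₃AsO₄(s) ⇌ 3 Ag⁺(aq) + AsO₄³⁻(aq)
Let s be the molar solubility. Then [Ag⁺] = 3s and [AsO₄³⁻] = s.
Ksp = [Ag⁺]^3[AsO₄³⁻] = (3s)^3 · s = 27s^4
Ksp = 27 × (1.28×10⁻⁶)^4 = 7.25×10⁻²³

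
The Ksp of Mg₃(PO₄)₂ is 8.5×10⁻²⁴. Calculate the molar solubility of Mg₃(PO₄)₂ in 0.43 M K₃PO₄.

1.2×10⁻⁸ M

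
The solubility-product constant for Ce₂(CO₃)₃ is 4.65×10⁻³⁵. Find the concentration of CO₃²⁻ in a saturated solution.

Ce₂(CO₃)₃(s) ⇌ 2 Ce³⁺(aq) + 3 CO₃²⁻(aq)
With molar solubility s: [Ce³⁺] = 2s, [CO₃²⁻] = 3s.
Ksp = [Ce³⁺]^2[CO₃²⁻]^3 = (2s)^2 · (3s)^3 = 108s^5 = 4.65×10⁻³⁵
s = 5.33×10⁻⁸ mol L⁻¹
[CO₃²⁻] = 3s = 1.60×10⁻⁷ mol L⁻¹

1.60×10⁻⁷ M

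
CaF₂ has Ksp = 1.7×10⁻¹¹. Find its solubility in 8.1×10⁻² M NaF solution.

2.6×10⁻⁹ M

CaF₂(s) ⇌ Ca²⁺(aq) + 2 F⁻(aq)
Let s be the solubility of CaF₂ here. The common ion gives [F⁻] ≈ 8.1×10⁻² M, and [Ca²⁺] = s.
Ksp = [Ca²⁺][F⁻]^2 = s(8.1×10⁻²)^2
s = 1.7×10⁻¹¹ / (8.1×10⁻²)^2 = 2.6×10⁻⁹
s = 2.6×10⁻⁹ M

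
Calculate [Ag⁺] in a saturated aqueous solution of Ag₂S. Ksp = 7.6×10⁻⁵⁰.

Ag₂S(s) ⇌ 2 Ag⁺(aq) + S²⁻(aq)
Call the molar solubility s, so that [Ag⁺] = 2s and [S²⁻] = s.
Ksp = [Ag⁺]^2[S²⁻] = (2s)^2 · s = 4s^3 = 7.6×10⁻⁵⁰
s = 2.7×10⁻¹⁷ M
[Ag⁺] = 2s = 5.3×10⁻¹⁷ M

5.3×10⁻¹⁷ M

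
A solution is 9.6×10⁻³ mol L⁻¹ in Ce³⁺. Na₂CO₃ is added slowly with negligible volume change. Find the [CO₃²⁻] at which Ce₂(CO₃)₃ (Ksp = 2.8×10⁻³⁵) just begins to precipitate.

6.7×10⁻¹¹ M

Precipitation of each salt begins when its ion product equals Ksp.
Ce₂(CO₃)₃(s) ⇌ 2 Ce³⁺(aq) + 3 CO₃²⁻(aq)
Ksp = [Ce³⁺]^2[CO₃²⁻]^3 = [CO₃²⁻]^3(9.6×10⁻³)^2
[CO₃²⁻]^3 = 2.8×10⁻³⁵ / (9.6×10⁻³)^2 = 3.0×10⁻³¹
[CO₃²⁻] = 6.7×10⁻¹¹ mol L⁻¹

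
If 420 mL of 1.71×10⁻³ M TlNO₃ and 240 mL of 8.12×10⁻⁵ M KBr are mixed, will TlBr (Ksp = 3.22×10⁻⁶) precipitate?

After mixing, V = 420 mL + 240 mL = 660 mL.
[Tl⁺] = (1.71×10⁻³)(420)/660 = 1.09×10⁻³ M
[Br⁻] = (8.12×10⁻⁵)(240)/660 = 2.95×10⁻⁵ M
Q = [Tl⁺][Br⁻] = 3.21×10⁻⁸
Since Q (3.21×10⁻⁸) is less than Ksp (3.22×10⁻⁶), no TlBr precipitates.

No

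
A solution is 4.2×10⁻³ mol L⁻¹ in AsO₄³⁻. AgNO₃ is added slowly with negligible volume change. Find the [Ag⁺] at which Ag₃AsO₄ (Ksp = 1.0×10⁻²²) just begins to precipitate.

2.9×10⁻⁷ M

Precipitation begins when Q = Ksp.
Ag₃AsO₄(s) ⇌ 3 Ag⁺(aq) + AsO₄³⁻(aq)
Ksp = [Ag⁺]^3[AsO₄³⁻] = [Ag⁺]^3(4.2×10⁻³)
[Ag⁺]^3 = 1.0×10⁻²² / (4.2×10⁻³) = 2.4×10⁻²⁰
[Ag⁺] = 2.9×10⁻⁷ mol L⁻¹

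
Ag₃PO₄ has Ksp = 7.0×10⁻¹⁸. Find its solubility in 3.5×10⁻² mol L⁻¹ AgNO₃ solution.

1.6×10⁻¹³ M

Ag₃PO₄(s) ⇌ 3 Ag⁺(aq) + PO₄³⁻(aq)
The solution already contains Ag⁺ at 3.5×10⁻² mol L⁻¹. Let s be the molar solubility of Ag₃PO₄.
[Ag⁺] ≈ 3.5×10⁻² mol L⁻¹ (common ion dominates); [PO₄³⁻] = s.
Ksp = [Ag⁺]^3[PO₄³⁻] = (3.5×10⁻²)^3s
s = 7.0×10⁻¹⁸ / (3.5×10⁻²)^3 = 1.6×10⁻¹³
s = 1.6×10⁻¹³ mol L⁻¹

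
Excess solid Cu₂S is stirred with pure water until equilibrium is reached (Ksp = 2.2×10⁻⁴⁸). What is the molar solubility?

8.2×10⁻¹⁷ M

Cu₂S(s) ⇌ 2 Cu⁺(aq) + S²⁻(aq)
For each mole of Cu₂S that dissolves per liter, [Cu⁺] = 2s and [S²⁻] = s; let s denote this solubility.
Ksp = [Cu⁺]^2[S²⁻] = (2s)^2 · s = 4s^3
4s^3 = 2.2×10⁻⁴⁸  ⇒  s^3 = 5.5×10⁻⁴⁹
s = 8.2×10⁻¹⁷ mol L⁻¹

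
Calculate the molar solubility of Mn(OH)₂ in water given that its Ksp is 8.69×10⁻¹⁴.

2.79×10⁻⁵ M

Mn(OH)₂(s) ⇌ Mn²⁺(aq) + 2 OH⁻(aq)
Let s be the molar solubility. Then [Mn²⁺] = s and [OH⁻] = 2s.
Ksp = [Mn²⁺][OH⁻]^2 = s · (2s)^2 = 4s^3
4s^3 = 8.69×10⁻¹⁴  ⇒  s^3 = 2.17×10⁻¹⁴
s = 2.79×10⁻⁵ M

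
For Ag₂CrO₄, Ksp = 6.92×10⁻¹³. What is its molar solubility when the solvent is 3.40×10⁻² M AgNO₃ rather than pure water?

Ag₂CrO₄(s) ⇌ 2 Ag⁺(aq) + CrO₄²⁻(aq)
Ag⁺ is already present at 3.40×10⁻² M. If s mol/L of Ag₂CrO₄ dissolves, [CrO₄²⁻] = s while [Ag⁺] ≈ 3.40×10⁻² M.
Ksp = [Ag⁺]^2[CrO₄²⁻] = (3.40×10⁻²)^2s
s = 6.92×10⁻¹³ / (3.40×10⁻²)^2 = 5.99×10⁻¹⁰
s = 5.99×10⁻¹⁰ M

5.99×10⁻¹⁰ M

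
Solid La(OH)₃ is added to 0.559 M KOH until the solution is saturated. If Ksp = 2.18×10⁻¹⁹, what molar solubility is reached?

La(OH)₃(s) ⇌ La³⁺(aq) + 3 OH⁻(aq)
With OH⁻ already at 0.559 M and s small, take [OH⁻] ≈ 0.559 M and [La³⁺] = s.
Ksp = [La³⁺][OH⁻]^3 = s(0.559)^3
s = 2.18×10⁻¹⁹ / (0.559)^3 = 1.25×10⁻¹⁸
s = 1.25×10⁻¹⁸ M

1.25×10⁻¹⁸ M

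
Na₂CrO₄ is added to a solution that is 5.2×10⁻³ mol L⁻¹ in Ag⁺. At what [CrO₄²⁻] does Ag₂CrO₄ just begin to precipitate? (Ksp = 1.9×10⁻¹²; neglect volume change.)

7.0×10⁻⁸ M

Precipitation begins when Q = Ksp.
Ag₂CrO₄(s) ⇌ 2 Ag⁺(aq) + CrO₄²⁻(aq)
Ksp = [Ag⁺]^2[CrO₄²⁻] = [CrO₄²⁻](5.2×10⁻³)^2
[CrO₄²⁻] = 1.9×10⁻¹² / (5.2×10⁻³)^2 = 7.0×10⁻⁸
[CrO₄²⁻] = 7.0×10⁻⁸ mol L⁻¹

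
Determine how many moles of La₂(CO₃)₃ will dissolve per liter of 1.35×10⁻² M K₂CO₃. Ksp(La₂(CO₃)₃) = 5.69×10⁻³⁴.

7.60×10⁻¹⁵ M

La₂(CO₃)₃(s) ⇌ 2 La³⁺(aq) + 3 CO₃²⁻(aq)
Let s be the solubility of La₂(CO₃)₃ here. The common ion gives [CO₃²⁻] ≈ 1.35×10⁻² M, and [La³⁺] = 2s.
Ksp = [La³⁺]^2[CO₃²⁻]^3 = (2s)^2(1.35×10⁻²)^3
(2s)^2 = 5.69×10⁻³⁴ / (1.35×10⁻²)^3 = 2.31×10⁻²⁸
s = 7.60×10⁻¹⁵ M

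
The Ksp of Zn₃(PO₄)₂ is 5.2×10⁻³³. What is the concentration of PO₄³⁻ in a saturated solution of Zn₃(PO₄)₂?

Zn₃(PO₄)₂(s) ⇌ 3 Zn²⁺(aq) + 2 PO₄³⁻(aq)
With molar solubility s: [Zn²⁺] = 3s, [PO₄³⁻] = 2s.
Ksp = [Zn²⁺]^3[PO₄³⁻]^2 = (3s)^3 · (2s)^2 = 108s^5 = 5.2×10⁻³³
s = 1.4×10⁻⁷ mol L⁻¹
[PO₄³⁻] = 2s = 2.7×10⁻⁷ mol L⁻¹

2.7×10⁻⁷ M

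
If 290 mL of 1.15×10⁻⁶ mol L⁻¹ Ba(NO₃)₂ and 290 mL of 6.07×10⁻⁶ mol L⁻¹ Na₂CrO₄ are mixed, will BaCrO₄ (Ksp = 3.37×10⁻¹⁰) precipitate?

After mixing, V = 290 mL + 290 mL = 580 mL.
[Ba²⁺] = (1.15×10⁻⁶)(290)/580 = 5.75×10⁻⁷ mol L⁻¹
[CrO₄²⁻] = (6.07×10⁻⁶)(290)/580 = 3.04×10⁻⁶ mol L⁻¹
Q = [Ba²⁺][CrO₄²⁻] = 1.75×10⁻¹²
Since Q (1.75×10⁻¹²) is less than Ksp (3.37×10⁻¹⁰), no BaCrO₄ precipitates.

No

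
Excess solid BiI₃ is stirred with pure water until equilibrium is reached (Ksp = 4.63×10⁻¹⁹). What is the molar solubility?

1.14×10⁻⁵ M

BiI₃(s) ⇌ Bi³⁺(aq) + 3 I⁻(aq)
If s mol/L of BiI₃ dissolves, [Bi³⁺] = s and [I⁻] = 3s.
Ksp = [Bi³⁺][I⁻]^3 = s · (3s)^3 = 27s^4
27s^4 = 4.63×10⁻¹⁹  ⇒  s^4 = 1.71×10⁻²⁰
s = (1.71×10⁻²⁰)^(1/4) = 1.14×10⁻⁵ M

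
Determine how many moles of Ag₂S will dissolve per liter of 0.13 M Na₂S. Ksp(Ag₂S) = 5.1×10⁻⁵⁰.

3.1×10⁻²⁵ M

Ag₂S(s) ⇌ 2 Ag⁺(aq) + S²⁻(aq)
With S²⁻ already at 0.13 M and s small, take [S²⁻] ≈ 0.13 M and [Ag⁺] = 2s.
Ksp = [Ag⁺]^2[S²⁻] = (2s)^2(0.13)
(2s)^2 = 5.1×10⁻⁵⁰ / (0.13) = 3.9×10⁻⁴⁹
s = 3.1×10⁻²⁵ M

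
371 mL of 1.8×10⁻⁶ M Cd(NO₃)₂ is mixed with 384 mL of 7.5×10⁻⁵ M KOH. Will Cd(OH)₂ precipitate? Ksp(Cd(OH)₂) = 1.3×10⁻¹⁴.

No

Total volume after mixing = 371 + 384 = 755 mL.
[Cd²⁺] = (1.8×10⁻⁶)(371)/755 = 8.8×10⁻⁷ M
[OH⁻] = (7.5×10⁻⁵)(384)/755 = 3.8×10⁻⁵ M
Q = [Cd²⁺][OH⁻]^2 = 1.3×10⁻¹⁵
Since Q (1.3×10⁻¹⁵) is less than Ksp (1.3×10⁻¹⁴), no Cd(OH)₂ precipitates.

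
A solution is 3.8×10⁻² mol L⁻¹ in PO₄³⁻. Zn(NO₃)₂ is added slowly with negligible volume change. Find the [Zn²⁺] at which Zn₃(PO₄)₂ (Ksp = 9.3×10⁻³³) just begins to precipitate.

1.9×10⁻¹⁰ M

The threshold for precipitation is Q = Ksp.
Zn₃(PO₄)₂(s) ⇌ 3 Zn²⁺(aq) + 2 PO₄³⁻(aq)
Ksp = [Zn²⁺]^3[PO₄³⁻]^2 = [Zn²⁺]^3(3.8×10⁻²)^2
[Zn²⁺]^3 = 9.3×10⁻³³ / (3.8×10⁻²)^2 = 6.4×10⁻³⁰
[Zn²⁺] = 1.9×10⁻¹⁰ mol L⁻¹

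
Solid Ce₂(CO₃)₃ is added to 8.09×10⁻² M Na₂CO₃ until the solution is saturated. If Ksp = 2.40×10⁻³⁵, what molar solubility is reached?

1.06×10⁻¹⁶ M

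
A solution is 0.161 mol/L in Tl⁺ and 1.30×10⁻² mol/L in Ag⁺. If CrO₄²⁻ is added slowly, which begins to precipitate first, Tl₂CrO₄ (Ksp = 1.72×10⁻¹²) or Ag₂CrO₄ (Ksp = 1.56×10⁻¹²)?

A salt starts to precipitate once the ion product Q reaches its Ksp.
For Tl₂CrO₄: [CrO₄²⁻] = (Ksp/[Tl⁺]^2) = 6.64×10⁻¹¹ mol/L
For Ag₂CrO₄: [CrO₄²⁻] = (Ksp/[Ag⁺]^2) = 9.23×10⁻⁹ mol/L
Since Tl₂CrO₄ needs less CrO₄²⁻ to reach saturation, it precipitates first.

Tl₂CrO₄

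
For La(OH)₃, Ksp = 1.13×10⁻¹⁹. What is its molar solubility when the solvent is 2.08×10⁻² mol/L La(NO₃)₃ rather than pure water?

5.86×10⁻⁷ M

La(OH)₃(s) ⇌ La³⁺(aq) + 3 OH⁻(aq)
The solution already contains La³⁺ at 2.08×10⁻² mol/L. Let s be the molar solubility of La(OH)₃.
[La³⁺] ≈ 2.08×10⁻² mol/L (common ion dominates); [OH⁻] = 3s.
Ksp = [La³⁺][OH⁻]^3 = (2.08×10⁻²)(3s)^3
(3s)^3 = 1.13×10⁻¹⁹ / (2.08×10⁻²) = 5.43×10⁻¹⁸
s = 5.86×10⁻⁷ mol/L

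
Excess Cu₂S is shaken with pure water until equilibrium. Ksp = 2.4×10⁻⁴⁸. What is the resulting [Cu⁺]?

Cu₂S(s) ⇌ 2 Cu⁺(aq) + S²⁻(aq)
With molar solubility s: [Cu⁺] = 2s, [S²⁻] = s.
Ksp = [Cu⁺]^2[S²⁻] = (2s)^2 · s = 4s^3 = 2.4×10⁻⁴⁸
s = 8.4×10⁻¹⁷ mol/L
[Cu⁺] = 2s = 1.7×10⁻¹⁶ mol/L

1.7×10⁻¹⁶ M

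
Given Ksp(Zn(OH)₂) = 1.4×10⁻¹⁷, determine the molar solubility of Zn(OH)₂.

Zn(OH)₂(s) ⇌ Zn²⁺(aq) + 2 OH⁻(aq)
For each mole of Zn(OH)₂ that dissolves per liter, [Zn²⁺] = s and [OH⁻] = 2s; let s denote this solubility.
Ksp = [Zn²⁺][OH⁻]^2 = s · (2s)^2 = 4s^3
4s^3 = 1.4×10⁻¹⁷  ⇒  s^3 = 3.5×10⁻¹⁸
s = (3.5×10⁻¹⁸)^(1/3) = 1.5×10⁻⁶ mol/L

1.5×10⁻⁶ M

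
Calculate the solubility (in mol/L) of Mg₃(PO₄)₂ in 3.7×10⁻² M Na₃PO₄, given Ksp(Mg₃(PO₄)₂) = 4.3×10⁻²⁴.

4.9×10⁻⁸ M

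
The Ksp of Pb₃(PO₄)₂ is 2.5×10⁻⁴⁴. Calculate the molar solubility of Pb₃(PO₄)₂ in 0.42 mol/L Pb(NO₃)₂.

2.9×10⁻²² M

Pb₃(PO₄)₂(s) ⇌ 3 Pb²⁺(aq) + 2 PO₄³⁻(aq)
Pb²⁺ is already present at 0.42 mol/L. If s mol/L of Pb₃(PO₄)₂ dissolves, [PO₄³⁻] = 2s while [Pb²⁺] ≈ 0.42 mol/L.
Ksp = [Pb²⁺]^3[PO₄³⁻]^2 = (0.42)^3(2s)^2
(2s)^2 = 2.5×10⁻⁴⁴ / (0.42)^3 = 3.4×10⁻⁴³
s = 2.9×10⁻²² mol/L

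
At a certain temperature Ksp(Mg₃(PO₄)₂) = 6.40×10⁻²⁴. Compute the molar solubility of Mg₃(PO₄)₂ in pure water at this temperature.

9.01×10⁻⁶ M

Mg₃(PO₄)₂(s) ⇌ 3 Mg²⁺(aq) + 2 PO₄³⁻(aq)
For each mole of Mg₃(PO₄)₂ that dissolves per liter, [Mg²⁺] = 3s and [PO₄³⁻] = 2s; let s denote this solubility.
Ksp = [Mg²⁺]^3[PO₄³⁻]^2 = (3s)^3 · (2s)^2 = 108s^5
108s^5 = 6.40×10⁻²⁴  ⇒  s^5 = 5.93×10⁻²⁶
s = (5.93×10⁻²⁶)^(1/5) = 9.01×10⁻⁶ M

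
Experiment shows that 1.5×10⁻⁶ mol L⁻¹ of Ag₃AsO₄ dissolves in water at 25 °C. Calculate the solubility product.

Ksp = 1.4×10⁻²²

Ag₃AsO₄(s) ⇌ 3 Ag⁺(aq) + AsO₄³⁻(aq)
If s mol/L of Ag₃AsO₄ dissolves, [Ag⁺] = 3s and [AsO₄³⁻] = s.
Ksp = [Ag⁺]^3[AsO₄³⁻] = (3s)^3 · s = 27s^4
Ksp = 27 × (1.5×10⁻⁶)^4 = 1.4×10⁻²²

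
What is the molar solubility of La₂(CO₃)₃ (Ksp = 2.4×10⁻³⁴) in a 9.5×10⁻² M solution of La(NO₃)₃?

La₂(CO₃)₃(s) ⇌ 2 La³⁺(aq) + 3 CO₃²⁻(aq)
With La³⁺ already at 9.5×10⁻² M and s small, take [La³⁺] ≈ 9.5×10⁻² M and [CO₃²⁻] = 3s.
Ksp = [La³⁺]^2[CO₃²⁻]^3 = (9.5×10⁻²)^2(3s)^3
(3s)^3 = 2.4×10⁻³⁴ / (9.5×10⁻²)^2 = 2.7×10⁻³²
s = 9.9×10⁻¹² M

9.9×10⁻¹² M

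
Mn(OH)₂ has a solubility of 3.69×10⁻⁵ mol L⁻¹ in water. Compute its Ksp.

Ksp = 2.01×10⁻¹³

Mn(OH)₂(s) ⇌ Mn²⁺(aq) + 2 OH⁻(aq)
For each mole of Mn(OH)₂ that dissolves per liter, [Mn²⁺] = s and [OH⁻] = 2s; let s denote this solubility.
Ksp = [Mn²⁺][OH⁻]^2 = s · (2s)^2 = 4s^3
Ksp = 4 × (3.69×10⁻⁵)^3 = 2.01×10⁻¹³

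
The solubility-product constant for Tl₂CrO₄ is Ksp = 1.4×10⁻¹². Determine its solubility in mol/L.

7.0×10⁻⁵ M

Tl₂CrO₄(s) ⇌ 2 Tl⁺(aq) + CrO₄²⁻(aq)
If s mol/L of Tl₂CrO₄ dissolves, [Tl⁺] = 2s and [CrO₄²⁻] = s.
Ksp = [Tl⁺]^2[CrO₄²⁻] = (2s)^2 · s = 4s^3
4s^3 = 1.4×10⁻¹²  ⇒  s^3 = 3.5×10⁻¹³
s = 7.0×10⁻⁵ mol L⁻¹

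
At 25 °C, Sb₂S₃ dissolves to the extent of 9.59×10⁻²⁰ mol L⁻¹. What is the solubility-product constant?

Sb₂S₃(s) ⇌ 2 Sb³⁺(aq) + 3 S²⁻(aq)
With molar solubility s: [Sb³⁺] = 2s, [S²⁻] = 3s.
Ksp = [Sb³⁺]^2[S²⁻]^3 = (2s)^2 · (3s)^3 = 108s^5
Ksp = 108 × (9.59×10⁻²⁰)^5 = 8.76×10⁻⁹⁴

Ksp = 8.76×10⁻⁹⁴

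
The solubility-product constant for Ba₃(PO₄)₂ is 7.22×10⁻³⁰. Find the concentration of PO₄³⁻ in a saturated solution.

Ba₃(PO₄)₂(s) ⇌ 3 Ba²⁺(aq) + 2 PO₄³⁻(aq)
For each mole of Ba₃(PO₄)₂ that dissolves per liter, [Ba²⁺] = 3s and [PO₄³⁻] = 2s; let s denote this solubility.
Ksp = [Ba²⁺]^3[PO₄³⁻]^2 = (3s)^3 · (2s)^2 = 108s^5 = 7.22×10⁻³⁰
s = 5.82×10⁻⁷ mol L⁻¹
[PO₄³⁻] = 2s = 1.16×10⁻⁶ mol L⁻¹

1.16×10⁻⁶ M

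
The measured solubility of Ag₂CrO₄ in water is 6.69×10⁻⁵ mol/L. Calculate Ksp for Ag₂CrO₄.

Ksp = 1.20×10⁻¹²

Ag₂CrO₄(s) ⇌ 2 Ag⁺(aq) + CrO₄²⁻(aq)
Call the molar solubility s, so that [Ag⁺] = 2s and [CrO₄²⁻] = s.
Ksp = [Ag⁺]^2[CrO₄²⁻] = (2s)^2 · s = 4s^3
Ksp = 4 × (6.69×10⁻⁵)^3 = 1.20×10⁻¹²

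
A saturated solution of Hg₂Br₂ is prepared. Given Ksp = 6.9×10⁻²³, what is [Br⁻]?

Hg₂Br₂(s) ⇌ Hg₂²⁺(aq) + 2 Br⁻(aq)
If s mol/L of Hg₂Br₂ dissolves, [Hg₂²⁺] = s and [Br⁻] = 2s.
Ksp = [Hg₂²⁺][Br⁻]^2 = s · (2s)^2 = 4s^3 = 6.9×10⁻²³
s = 2.6×10⁻⁸ mol L⁻¹
[Br⁻] = 2s = 5.2×10⁻⁸ mol L⁻¹

5.2×10⁻⁸ M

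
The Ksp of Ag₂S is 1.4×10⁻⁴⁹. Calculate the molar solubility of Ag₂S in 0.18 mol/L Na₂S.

4.4×10⁻²⁵ M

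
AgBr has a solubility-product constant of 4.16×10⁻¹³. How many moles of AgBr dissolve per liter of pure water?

6.45×10⁻⁷ M

AgBr(s) ⇌ Ag⁺(aq) + Br⁻(aq)
If s mol/L of AgBr dissolves, [Ag⁺] = s and [Br⁻] = s.
Ksp = [Ag⁺][Br⁻] = s · s = s^2
s^2 = 4.16×10⁻¹³
Taking the 2nd root, s = 6.45×10⁻⁷ mol L⁻¹.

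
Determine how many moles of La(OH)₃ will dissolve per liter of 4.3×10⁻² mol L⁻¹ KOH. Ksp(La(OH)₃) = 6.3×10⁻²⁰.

7.9×10⁻¹⁶ M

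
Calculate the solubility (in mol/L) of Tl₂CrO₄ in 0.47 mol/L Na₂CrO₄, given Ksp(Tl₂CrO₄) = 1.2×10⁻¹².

8.0×10⁻⁷ M

Tl₂CrO₄(s) ⇌ 2 Tl⁺(aq) + CrO₄²⁻(aq)
Let s be the solubility of Tl₂CrO₄ here. The common ion gives [CrO₄²⁻] ≈ 0.47 mol/L, and [Tl⁺] = 2s.
Ksp = [Tl⁺]^2[CrO₄²⁻] = (2s)^2(0.47)
(2s)^2 = 1.2×10⁻¹² / (0.47) = 2.6×10⁻¹²
s = 8.0×10⁻⁷ mol/L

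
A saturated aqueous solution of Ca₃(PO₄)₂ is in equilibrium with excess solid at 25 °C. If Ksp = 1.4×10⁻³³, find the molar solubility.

Ca₃(PO₄)₂(s) ⇌ 3 Ca²⁺(aq) + 2 PO₄³⁻(aq)
Call the molar solubility s, so that [Ca²⁺] = 3s and [PO₄³⁻] = 2s.
Ksp = [Ca²⁺]^3[PO₄³⁻]^2 = (3s)^3 · (2s)^2 = 108s^5
108s^5 = 1.4×10⁻³³  ⇒  s^5 = 1.3×10⁻³⁵
s = 1.1×10⁻⁷ mol/L

1.1×10⁻⁷ M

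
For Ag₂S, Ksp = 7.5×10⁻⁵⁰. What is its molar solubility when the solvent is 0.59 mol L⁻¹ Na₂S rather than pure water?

Ag₂S(s) ⇌ 2 Ag⁺(aq) + S²⁻(aq)
The solution already contains S²⁻ at 0.59 mol L⁻¹. Let s be the molar solubility of Ag₂S.
[S²⁻] ≈ 0.59 mol L⁻¹ (common ion dominates); [Ag⁺] = 2s.
Ksp = [Ag⁺]^2[S²⁻] = (2s)^2(0.59)
(2s)^2 = 7.5×10⁻⁵⁰ / (0.59) = 1.3×10⁻⁴⁹
s = 1.8×10⁻²⁵ mol L⁻¹

1.8×10⁻²⁵ M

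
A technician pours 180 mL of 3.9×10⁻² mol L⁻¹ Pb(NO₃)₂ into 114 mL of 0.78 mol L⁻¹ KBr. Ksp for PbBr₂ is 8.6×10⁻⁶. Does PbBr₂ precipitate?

The combined volume is 294 mL.
[Pb²⁺] = (3.9×10⁻²)(180)/294 = 2.4×10⁻² mol L⁻¹
[Br⁻] = (0.78)(114)/294 = 0.30 mol L⁻¹
Q = [Pb²⁺][Br⁻]^2 = 2.2×10⁻³
Because Q > Ksp (2.2×10⁻³ vs 8.6×10⁻⁶), a precipitate of PbBr₂ forms.

Yes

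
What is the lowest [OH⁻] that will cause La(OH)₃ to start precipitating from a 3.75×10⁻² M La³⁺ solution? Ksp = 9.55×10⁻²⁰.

1.37×10⁻⁶ M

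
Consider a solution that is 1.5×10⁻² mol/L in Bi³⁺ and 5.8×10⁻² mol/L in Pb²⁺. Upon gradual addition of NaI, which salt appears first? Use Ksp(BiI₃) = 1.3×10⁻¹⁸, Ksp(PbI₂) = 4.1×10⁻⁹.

BiI₃

The threshold for precipitation is Q = Ksp.
For BiI₃: [I⁻] = (Ksp/[Bi³⁺])^(1/3) = 4.4×10⁻⁶ mol/L
For PbI₂: [I⁻] = (Ksp/[Pb²⁺])^(1/2) = 2.7×10⁻⁴ mol/L
The smaller threshold [I⁻] is reached first, so BiI₃ precipitates first.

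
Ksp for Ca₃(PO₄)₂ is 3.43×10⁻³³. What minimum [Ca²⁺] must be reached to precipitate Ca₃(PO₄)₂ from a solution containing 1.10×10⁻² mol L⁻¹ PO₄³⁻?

Precipitation of each salt begins when its ion product equals Ksp.
Ca₃(PO₄)₂(s) ⇌ 3 Ca²⁺(aq) + 2 PO₄³⁻(aq)
Ksp = [Ca²⁺]^3[PO₄³⁻]^2 = [Ca²⁺]^3(1.10×10⁻²)^2
[Ca²⁺]^3 = 3.43×10⁻³³ / (1.10×10⁻²)^2 = 2.83×10⁻²⁹
[Ca²⁺] = 3.05×10⁻¹⁰ mol L⁻¹

3.05×10⁻¹⁰ M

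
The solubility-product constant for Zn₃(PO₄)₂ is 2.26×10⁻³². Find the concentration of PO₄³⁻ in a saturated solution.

3.67×10⁻⁷ M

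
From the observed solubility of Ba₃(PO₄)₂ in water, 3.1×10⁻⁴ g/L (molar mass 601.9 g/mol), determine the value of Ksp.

Ksp = 3.9×10⁻³⁰

Convert to molarity: s = 3.1×10⁻⁴ / 601.9 = 5.150×10⁻⁷ mol/L
Ba₃(PO₄)₂(s) ⇌ 3 Ba²⁺(aq) + 2 PO₄³⁻(aq)
For each mole of Ba₃(PO₄)₂ that dissolves per liter, [Ba²⁺] = 3s and [PO₄³⁻] = 2s; let s denote this solubility.
Ksp = [Ba²⁺]^3[PO₄³⁻]^2 = (3s)^3 · (2s)^2 = 108s^5
Ksp = 108 × (5.150×10⁻⁷)^5 = 3.9×10⁻³⁰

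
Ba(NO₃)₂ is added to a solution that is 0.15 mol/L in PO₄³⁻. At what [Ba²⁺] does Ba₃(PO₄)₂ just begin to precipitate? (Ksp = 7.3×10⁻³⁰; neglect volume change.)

6.9×10⁻¹⁰ M

A salt starts to precipitate once the ion product Q reaches its Ksp.
Ba₃(PO₄)₂(s) ⇌ 3 Ba²⁺(aq) + 2 PO₄³⁻(aq)
Ksp = [Ba²⁺]^3[PO₄³⁻]^2 = [Ba²⁺]^3(0.15)^2
[Ba²⁺]^3 = 7.3×10⁻³⁰ / (0.15)^2 = 3.2×10⁻²⁸
[Ba²⁺] = 6.9×10⁻¹⁰ mol/L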